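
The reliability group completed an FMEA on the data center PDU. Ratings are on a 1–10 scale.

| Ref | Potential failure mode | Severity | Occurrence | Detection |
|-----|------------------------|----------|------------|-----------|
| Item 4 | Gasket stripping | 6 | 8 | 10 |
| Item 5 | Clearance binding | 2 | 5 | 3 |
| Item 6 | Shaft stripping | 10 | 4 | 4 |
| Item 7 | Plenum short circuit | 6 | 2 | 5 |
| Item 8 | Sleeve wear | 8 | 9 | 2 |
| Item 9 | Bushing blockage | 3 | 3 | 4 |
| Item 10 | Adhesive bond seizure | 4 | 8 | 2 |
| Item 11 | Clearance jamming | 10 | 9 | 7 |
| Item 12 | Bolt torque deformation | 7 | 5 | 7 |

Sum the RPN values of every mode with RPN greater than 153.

RPN = Severity × Occurrence × Detection:
  Item 4: 6 × 8 × 10 = 480
  Item 5: 2 × 5 × 3 = 30
  Item 6: 10 × 4 × 4 = 160
  Item 7: 6 × 2 × 5 = 60
  Item 8: 8 × 9 × 2 = 144
  Item 9: 3 × 3 × 4 = 36
  Item 10: 4 × 8 × 2 = 64
  Item 11: 10 × 9 × 7 = 630
  Item 12: 7 × 5 × 7 = 245
RPN > 153: Item 4 (480), Item 6 (160), Item 11 (630), Item 12 (245).
Sum: 480 + 160 + 630 + 245 = 1515.

1515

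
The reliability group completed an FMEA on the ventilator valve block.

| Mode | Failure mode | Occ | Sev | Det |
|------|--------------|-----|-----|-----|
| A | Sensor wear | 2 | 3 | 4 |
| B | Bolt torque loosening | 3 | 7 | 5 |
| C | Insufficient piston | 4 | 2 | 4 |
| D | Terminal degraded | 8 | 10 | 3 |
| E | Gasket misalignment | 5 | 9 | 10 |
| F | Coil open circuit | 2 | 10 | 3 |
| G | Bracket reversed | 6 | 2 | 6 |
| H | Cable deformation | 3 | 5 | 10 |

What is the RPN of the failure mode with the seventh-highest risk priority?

RPN = Severity × Occurrence × Detection:
  A: 3 × 2 × 4 = 24
  B: 7 × 3 × 5 = 105
  C: 2 × 4 × 4 = 32
  D: 10 × 8 × 3 = 240
  E: 9 × 5 × 10 = 450
  F: 10 × 2 × 3 = 60
  G: 2 × 6 × 6 = 72
  H: 5 × 3 × 10 = 150
Sorted descending: 450, 240, 150, 105, 72, 60, 32, 24.
The seventh-highest RPN is 32 (C).

32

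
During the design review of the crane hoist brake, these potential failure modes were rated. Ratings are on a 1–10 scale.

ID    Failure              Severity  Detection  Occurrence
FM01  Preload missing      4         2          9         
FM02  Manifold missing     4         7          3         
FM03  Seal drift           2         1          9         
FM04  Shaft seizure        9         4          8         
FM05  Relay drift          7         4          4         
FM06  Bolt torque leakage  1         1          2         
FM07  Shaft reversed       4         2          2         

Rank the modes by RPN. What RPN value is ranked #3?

84

RPN = Severity × Occurrence × Detection:
  FM01: 4 × 9 × 2 = 72
  FM02: 4 × 3 × 7 = 84
  FM03: 2 × 9 × 1 = 18
  FM04: 9 × 8 × 4 = 288
  FM05: 7 × 4 × 4 = 112
  FM06: 1 × 2 × 1 = 2
  FM07: 4 × 2 × 2 = 16
Sorted descending: 288, 112, 84, 72, 18, 16, 2.
The third-highest RPN is 84 (FM02).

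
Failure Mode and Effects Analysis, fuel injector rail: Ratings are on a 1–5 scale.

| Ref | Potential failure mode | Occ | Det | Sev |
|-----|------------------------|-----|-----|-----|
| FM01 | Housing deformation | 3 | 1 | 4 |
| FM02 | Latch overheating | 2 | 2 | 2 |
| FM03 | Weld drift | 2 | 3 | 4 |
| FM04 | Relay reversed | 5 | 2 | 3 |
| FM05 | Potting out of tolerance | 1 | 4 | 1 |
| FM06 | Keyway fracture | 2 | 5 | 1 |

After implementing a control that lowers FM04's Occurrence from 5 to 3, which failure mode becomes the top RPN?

FM03

RPN = Severity × Occurrence × Detection:
  FM01: 4 × 3 × 1 = 12
  FM02: 2 × 2 × 2 = 8
  FM03: 4 × 2 × 3 = 24
  FM04: 3 × 5 × 2 = 30
  FM05: 1 × 1 × 4 = 4
  FM06: 1 × 2 × 5 = 10
After action: FM04 → 3 × 3 × 2 = 18.
Revised RPNs: FM03=24, FM04=18, FM01=12, FM06=10, FM02=8, FM05=4.
Highest is now FM03 (24).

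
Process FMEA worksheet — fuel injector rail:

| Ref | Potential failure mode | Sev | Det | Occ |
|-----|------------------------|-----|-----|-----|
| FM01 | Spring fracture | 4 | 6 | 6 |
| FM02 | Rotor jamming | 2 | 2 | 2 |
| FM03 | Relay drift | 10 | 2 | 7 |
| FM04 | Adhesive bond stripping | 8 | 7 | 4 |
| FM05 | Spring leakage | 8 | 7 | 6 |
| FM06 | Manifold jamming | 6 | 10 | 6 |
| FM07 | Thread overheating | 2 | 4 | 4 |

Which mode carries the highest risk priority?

FM06

RPN = Severity × Occurrence × Detection:
  FM01: 4 × 6 × 6 = 144
  FM02: 2 × 2 × 2 = 8
  FM03: 10 × 7 × 2 = 140
  FM04: 8 × 4 × 7 = 224
  FM05: 8 × 6 × 7 = 336
  FM06: 6 × 6 × 10 = 360
  FM07: 2 × 4 × 4 = 32
Highest RPN is 360 → FM06.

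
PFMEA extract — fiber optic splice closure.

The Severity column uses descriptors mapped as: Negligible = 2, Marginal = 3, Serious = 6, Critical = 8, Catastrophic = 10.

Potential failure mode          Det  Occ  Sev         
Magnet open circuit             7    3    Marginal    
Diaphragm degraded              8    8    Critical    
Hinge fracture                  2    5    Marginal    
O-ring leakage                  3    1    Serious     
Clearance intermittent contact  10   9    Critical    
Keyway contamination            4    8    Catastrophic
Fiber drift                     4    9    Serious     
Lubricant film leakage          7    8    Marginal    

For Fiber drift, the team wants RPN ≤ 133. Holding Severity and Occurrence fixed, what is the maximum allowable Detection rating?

2

Fiber drift: S=6, O=9, D=4 → current RPN = 216.
Fixed product = 54. Need 54 × D ≤ 133, so D ≤ 133/54 = 2.46.
Maximum integer Detection rating = 2 (gives RPN 108; D=3 would give 162 > 133).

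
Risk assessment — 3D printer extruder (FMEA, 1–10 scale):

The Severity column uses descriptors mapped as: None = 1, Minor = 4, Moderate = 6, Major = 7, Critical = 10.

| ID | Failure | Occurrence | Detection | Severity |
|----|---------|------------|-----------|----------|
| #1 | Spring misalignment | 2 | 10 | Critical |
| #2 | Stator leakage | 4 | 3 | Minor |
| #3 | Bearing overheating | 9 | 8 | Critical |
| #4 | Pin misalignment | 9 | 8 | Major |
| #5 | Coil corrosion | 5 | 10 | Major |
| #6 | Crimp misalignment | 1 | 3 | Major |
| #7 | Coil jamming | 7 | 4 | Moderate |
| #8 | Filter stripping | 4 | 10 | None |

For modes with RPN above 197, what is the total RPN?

RPN = Severity × Occurrence × Detection:
  #1: 10 × 2 × 10 = 200
  #2: 4 × 4 × 3 = 48
  #3: 10 × 9 × 8 = 720
  #4: 7 × 9 × 8 = 504
  #5: 7 × 5 × 10 = 350
  #6: 7 × 1 × 3 = 21
  #7: 6 × 7 × 4 = 168
  #8: 1 × 4 × 10 = 40
RPN > 197: #1 (200), #3 (720), #4 (504), #5 (350).
Sum: 200 + 720 + 504 + 350 = 1774.

1774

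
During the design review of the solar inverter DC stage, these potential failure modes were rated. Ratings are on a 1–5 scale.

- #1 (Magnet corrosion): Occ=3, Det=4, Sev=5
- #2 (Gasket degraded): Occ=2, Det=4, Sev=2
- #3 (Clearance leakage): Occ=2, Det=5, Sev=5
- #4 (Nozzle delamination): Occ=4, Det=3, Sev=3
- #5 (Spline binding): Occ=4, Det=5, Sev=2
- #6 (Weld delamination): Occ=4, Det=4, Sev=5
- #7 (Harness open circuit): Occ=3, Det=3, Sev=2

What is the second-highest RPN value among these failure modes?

RPN = Severity × Occurrence × Detection:
  #1: 5 × 3 × 4 = 60
  #2: 2 × 2 × 4 = 16
  #3: 5 × 2 × 5 = 50
  #4: 3 × 4 × 3 = 36
  #5: 2 × 4 × 5 = 40
  #6: 5 × 4 × 4 = 80
  #7: 2 × 3 × 3 = 18
Sorted descending: 80, 60, 50, 40, 36, 18, 16.
The second-highest RPN is 60 (#1).

60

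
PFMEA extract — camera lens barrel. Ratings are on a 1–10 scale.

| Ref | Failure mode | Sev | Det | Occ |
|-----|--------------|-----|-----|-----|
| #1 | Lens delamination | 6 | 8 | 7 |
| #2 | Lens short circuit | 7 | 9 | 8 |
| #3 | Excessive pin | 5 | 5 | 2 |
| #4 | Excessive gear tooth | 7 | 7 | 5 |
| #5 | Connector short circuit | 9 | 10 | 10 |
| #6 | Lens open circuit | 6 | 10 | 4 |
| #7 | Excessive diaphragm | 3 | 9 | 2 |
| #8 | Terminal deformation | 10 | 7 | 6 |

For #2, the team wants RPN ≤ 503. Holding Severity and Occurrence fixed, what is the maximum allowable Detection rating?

8

#2: S=7, O=8, D=9 → current RPN = 504.
Fixed product = 56. Need 56 × D ≤ 503, so D ≤ 503/56 = 8.98.
Maximum integer Detection rating = 8 (gives RPN 448; D=9 would give 504 > 503).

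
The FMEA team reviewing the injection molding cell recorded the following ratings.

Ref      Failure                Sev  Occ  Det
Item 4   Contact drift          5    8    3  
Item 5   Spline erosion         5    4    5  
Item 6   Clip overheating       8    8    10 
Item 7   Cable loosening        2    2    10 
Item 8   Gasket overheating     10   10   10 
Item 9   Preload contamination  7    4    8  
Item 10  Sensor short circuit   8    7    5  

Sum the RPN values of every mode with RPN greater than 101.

RPN = Severity × Occurrence × Detection:
  Item 4: 5 × 8 × 3 = 120
  Item 5: 5 × 4 × 5 = 100
  Item 6: 8 × 8 × 10 = 640
  Item 7: 2 × 2 × 10 = 40
  Item 8: 10 × 10 × 10 = 1000
  Item 9: 7 × 4 × 8 = 224
  Item 10: 8 × 7 × 5 = 280
RPN > 101: Item 4 (120), Item 6 (640), Item 8 (1000), Item 9 (224), Item 10 (280).
Sum: 120 + 640 + 1000 + 224 + 280 = 2264.

2264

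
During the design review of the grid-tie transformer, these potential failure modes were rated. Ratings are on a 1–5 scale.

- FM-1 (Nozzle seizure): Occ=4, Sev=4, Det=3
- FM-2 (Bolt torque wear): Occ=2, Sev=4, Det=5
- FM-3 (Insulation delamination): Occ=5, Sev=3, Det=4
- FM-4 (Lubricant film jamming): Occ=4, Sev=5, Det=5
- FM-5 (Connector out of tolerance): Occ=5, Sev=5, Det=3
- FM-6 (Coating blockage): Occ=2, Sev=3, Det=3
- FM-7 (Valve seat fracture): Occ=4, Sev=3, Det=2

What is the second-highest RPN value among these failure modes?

75

RPN = Severity × Occurrence × Detection:
  FM-1: 4 × 4 × 3 = 48
  FM-2: 4 × 2 × 5 = 40
  FM-3: 3 × 5 × 4 = 60
  FM-4: 5 × 4 × 5 = 100
  FM-5: 5 × 5 × 3 = 75
  FM-6: 3 × 2 × 3 = 18
  FM-7: 3 × 4 × 2 = 24
Sorted descending: 100, 75, 60, 48, 40, 24, 18.
The second-highest RPN is 75 (FM-5).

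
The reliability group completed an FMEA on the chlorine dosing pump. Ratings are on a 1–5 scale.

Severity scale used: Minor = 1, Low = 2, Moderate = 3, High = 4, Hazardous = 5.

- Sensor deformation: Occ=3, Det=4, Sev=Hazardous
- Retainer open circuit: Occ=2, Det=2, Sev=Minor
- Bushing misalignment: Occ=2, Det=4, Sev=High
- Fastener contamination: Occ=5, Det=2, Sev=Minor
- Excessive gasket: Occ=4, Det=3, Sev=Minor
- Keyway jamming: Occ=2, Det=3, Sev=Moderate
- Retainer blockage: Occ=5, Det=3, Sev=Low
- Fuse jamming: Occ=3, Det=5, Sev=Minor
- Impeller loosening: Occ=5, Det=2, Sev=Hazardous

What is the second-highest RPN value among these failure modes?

50

RPN = Severity × Occurrence × Detection:
  Sensor deformation: 5 × 3 × 4 = 60
  Retainer open circuit: 1 × 2 × 2 = 4
  Bushing misalignment: 4 × 2 × 4 = 32
  Fastener contamination: 1 × 5 × 2 = 10
  Excessive gasket: 1 × 4 × 3 = 12
  Keyway jamming: 3 × 2 × 3 = 18
  Retainer blockage: 2 × 5 × 3 = 30
  Fuse jamming: 1 × 3 × 5 = 15
  Impeller loosening: 5 × 5 × 2 = 50
Sorted descending: 60, 50, 32, 30, 18, 15, 12, 10, 4.
The second-highest RPN is 50 (Impeller loosening).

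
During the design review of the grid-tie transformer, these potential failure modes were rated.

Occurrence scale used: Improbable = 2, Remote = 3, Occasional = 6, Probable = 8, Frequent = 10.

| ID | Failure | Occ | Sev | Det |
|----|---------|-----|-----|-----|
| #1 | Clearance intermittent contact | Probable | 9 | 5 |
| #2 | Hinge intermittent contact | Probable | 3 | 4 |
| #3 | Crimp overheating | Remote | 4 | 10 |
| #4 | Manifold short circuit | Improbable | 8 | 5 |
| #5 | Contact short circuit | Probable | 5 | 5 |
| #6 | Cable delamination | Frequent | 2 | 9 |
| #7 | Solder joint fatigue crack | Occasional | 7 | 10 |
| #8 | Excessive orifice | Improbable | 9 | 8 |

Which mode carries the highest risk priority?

RPN = Severity × Occurrence × Detection:
  #1: 9 × 8 × 5 = 360
  #2: 3 × 8 × 4 = 96
  #3: 4 × 3 × 10 = 120
  #4: 8 × 2 × 5 = 80
  #5: 5 × 8 × 5 = 200
  #6: 2 × 10 × 9 = 180
  #7: 7 × 6 × 10 = 420
  #8: 9 × 2 × 8 = 144
Highest RPN is 420 → #7.

#7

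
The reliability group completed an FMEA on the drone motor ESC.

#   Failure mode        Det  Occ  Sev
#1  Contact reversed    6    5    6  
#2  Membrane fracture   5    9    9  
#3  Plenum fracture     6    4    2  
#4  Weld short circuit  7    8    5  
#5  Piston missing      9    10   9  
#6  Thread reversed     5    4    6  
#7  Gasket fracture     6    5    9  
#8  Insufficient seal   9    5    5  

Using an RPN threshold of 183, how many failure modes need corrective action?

RPN = Severity × Occurrence × Detection:
  #1: 6 × 5 × 6 = 180
  #2: 9 × 9 × 5 = 405
  #3: 2 × 4 × 6 = 48
  #4: 5 × 8 × 7 = 280
  #5: 9 × 10 × 9 = 810
  #6: 6 × 4 × 5 = 120
  #7: 9 × 5 × 6 = 270
  #8: 5 × 5 × 9 = 225
Modes with RPN ≥ 183: #2 (405), #4 (280), #5 (810), #7 (270), #8 (225) → 5.

5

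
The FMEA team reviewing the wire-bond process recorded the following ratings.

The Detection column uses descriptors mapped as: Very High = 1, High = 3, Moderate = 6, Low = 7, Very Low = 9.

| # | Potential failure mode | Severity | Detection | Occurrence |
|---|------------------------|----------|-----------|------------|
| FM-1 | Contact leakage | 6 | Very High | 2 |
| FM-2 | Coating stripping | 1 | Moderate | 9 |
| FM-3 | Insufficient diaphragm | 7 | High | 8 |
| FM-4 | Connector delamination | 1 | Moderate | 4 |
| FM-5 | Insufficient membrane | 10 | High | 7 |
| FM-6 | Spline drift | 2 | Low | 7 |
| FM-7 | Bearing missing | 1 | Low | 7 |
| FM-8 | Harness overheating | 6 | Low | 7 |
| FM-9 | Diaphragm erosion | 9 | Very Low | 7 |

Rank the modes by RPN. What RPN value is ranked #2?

RPN = Severity × Occurrence × Detection:
  FM-1: 6 × 2 × 1 = 12
  FM-2: 1 × 9 × 6 = 54
  FM-3: 7 × 8 × 3 = 168
  FM-4: 1 × 4 × 6 = 24
  FM-5: 10 × 7 × 3 = 210
  FM-6: 2 × 7 × 7 = 98
  FM-7: 1 × 7 × 7 = 49
  FM-8: 6 × 7 × 7 = 294
  FM-9: 9 × 7 × 9 = 567
Sorted descending: 567, 294, 210, 168, 98, 54, 49, 24, 12.
The second-highest RPN is 294 (FM-8).

294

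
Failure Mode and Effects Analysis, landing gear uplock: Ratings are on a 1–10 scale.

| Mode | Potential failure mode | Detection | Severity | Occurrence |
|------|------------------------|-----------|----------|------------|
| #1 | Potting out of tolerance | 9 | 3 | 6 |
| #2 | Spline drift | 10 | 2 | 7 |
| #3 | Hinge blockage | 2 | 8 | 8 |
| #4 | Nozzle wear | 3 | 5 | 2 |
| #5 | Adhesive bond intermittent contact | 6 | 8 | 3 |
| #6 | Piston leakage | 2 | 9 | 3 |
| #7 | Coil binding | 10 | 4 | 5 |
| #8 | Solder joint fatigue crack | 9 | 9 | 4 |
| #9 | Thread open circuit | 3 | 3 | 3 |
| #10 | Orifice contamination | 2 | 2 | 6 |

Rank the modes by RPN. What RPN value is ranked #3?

162

RPN = Severity × Occurrence × Detection:
  #1: 3 × 6 × 9 = 162
  #2: 2 × 7 × 10 = 140
  #3: 8 × 8 × 2 = 128
  #4: 5 × 2 × 3 = 30
  #5: 8 × 3 × 6 = 144
  #6: 9 × 3 × 2 = 54
  #7: 4 × 5 × 10 = 200
  #8: 9 × 4 × 9 = 324
  #9: 3 × 3 × 3 = 27
  #10: 2 × 6 × 2 = 24
Sorted descending: 324, 200, 162, 144, 140, 128, 54, 30, 27, 24.
The third-highest RPN is 162 (#1).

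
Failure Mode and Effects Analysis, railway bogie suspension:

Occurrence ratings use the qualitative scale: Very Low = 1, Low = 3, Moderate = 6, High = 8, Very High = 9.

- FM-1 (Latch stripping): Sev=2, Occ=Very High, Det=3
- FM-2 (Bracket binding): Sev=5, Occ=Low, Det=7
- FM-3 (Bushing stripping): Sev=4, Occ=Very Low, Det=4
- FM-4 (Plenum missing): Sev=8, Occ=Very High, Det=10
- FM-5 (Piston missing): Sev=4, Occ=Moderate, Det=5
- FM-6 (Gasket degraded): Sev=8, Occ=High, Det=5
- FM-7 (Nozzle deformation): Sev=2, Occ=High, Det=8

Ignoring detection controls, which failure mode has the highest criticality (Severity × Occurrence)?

Criticality = Severity × Occurrence:
  FM-1: 2 × 9 = 18
  FM-2: 5 × 3 = 15
  FM-3: 4 × 1 = 4
  FM-4: 8 × 9 = 72
  FM-5: 4 × 6 = 24
  FM-6: 8 × 8 = 64
  FM-7: 2 × 8 = 16
Highest criticality is 72 → FM-4.

FM-4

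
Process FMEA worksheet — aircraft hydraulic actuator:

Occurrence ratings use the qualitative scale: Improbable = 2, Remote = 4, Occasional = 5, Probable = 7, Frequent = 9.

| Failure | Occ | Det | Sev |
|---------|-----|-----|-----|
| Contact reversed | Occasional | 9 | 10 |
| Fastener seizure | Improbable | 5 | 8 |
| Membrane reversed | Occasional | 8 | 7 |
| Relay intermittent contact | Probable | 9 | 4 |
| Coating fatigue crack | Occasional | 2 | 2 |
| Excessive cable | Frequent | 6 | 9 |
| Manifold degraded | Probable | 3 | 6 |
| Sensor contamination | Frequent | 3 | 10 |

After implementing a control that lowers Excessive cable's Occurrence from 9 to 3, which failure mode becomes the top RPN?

Contact reversed

RPN = Severity × Occurrence × Detection:
  Contact reversed: 10 × 5 × 9 = 450
  Fastener seizure: 8 × 2 × 5 = 80
  Membrane reversed: 7 × 5 × 8 = 280
  Relay intermittent contact: 4 × 7 × 9 = 252
  Coating fatigue crack: 2 × 5 × 2 = 20
  Excessive cable: 9 × 9 × 6 = 486
  Manifold degraded: 6 × 7 × 3 = 126
  Sensor contamination: 10 × 9 × 3 = 270
After action: Excessive cable → 9 × 3 × 6 = 162.
Revised RPNs: Contact reversed=450, Membrane reversed=280, Sensor contamination=270, Relay intermittent contact=252, Excessive cable=162, Manifold degraded=126, Fastener seizure=80, Coating fatigue crack=20.
Highest is now Contact reversed (450).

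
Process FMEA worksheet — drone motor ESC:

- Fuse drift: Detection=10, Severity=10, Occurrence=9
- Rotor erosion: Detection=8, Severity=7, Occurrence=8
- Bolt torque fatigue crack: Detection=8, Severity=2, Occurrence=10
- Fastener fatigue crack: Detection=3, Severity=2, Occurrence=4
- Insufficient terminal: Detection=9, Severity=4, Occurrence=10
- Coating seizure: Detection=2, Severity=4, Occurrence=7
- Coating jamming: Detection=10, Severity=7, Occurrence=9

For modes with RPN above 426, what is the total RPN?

1978

RPN = Severity × Occurrence × Detection:
  Fuse drift: 10 × 9 × 10 = 900
  Rotor erosion: 7 × 8 × 8 = 448
  Bolt torque fatigue crack: 2 × 10 × 8 = 160
  Fastener fatigue crack: 2 × 4 × 3 = 24
  Insufficient terminal: 4 × 10 × 9 = 360
  Coating seizure: 4 × 7 × 2 = 56
  Coating jamming: 7 × 9 × 10 = 630
RPN > 426: Fuse drift (900), Rotor erosion (448), Coating jamming (630).
Sum: 900 + 448 + 630 = 1978.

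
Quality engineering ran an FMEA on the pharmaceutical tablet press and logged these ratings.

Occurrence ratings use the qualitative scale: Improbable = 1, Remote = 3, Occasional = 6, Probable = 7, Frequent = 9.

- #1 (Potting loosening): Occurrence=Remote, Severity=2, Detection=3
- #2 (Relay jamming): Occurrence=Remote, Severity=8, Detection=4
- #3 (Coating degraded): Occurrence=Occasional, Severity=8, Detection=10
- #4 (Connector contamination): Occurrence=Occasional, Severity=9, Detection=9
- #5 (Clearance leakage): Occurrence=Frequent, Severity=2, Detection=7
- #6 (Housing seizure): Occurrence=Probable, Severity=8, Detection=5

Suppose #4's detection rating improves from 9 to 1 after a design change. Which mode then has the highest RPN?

#3

RPN = Severity × Occurrence × Detection:
  #1: 2 × 3 × 3 = 18
  #2: 8 × 3 × 4 = 96
  #3: 8 × 6 × 10 = 480
  #4: 9 × 6 × 9 = 486
  #5: 2 × 9 × 7 = 126
  #6: 8 × 7 × 5 = 280
After action: #4 → 9 × 6 × 1 = 54.
Revised RPNs: #3=480, #6=280, #5=126, #2=96, #4=54, #1=18.
Highest is now #3 (480).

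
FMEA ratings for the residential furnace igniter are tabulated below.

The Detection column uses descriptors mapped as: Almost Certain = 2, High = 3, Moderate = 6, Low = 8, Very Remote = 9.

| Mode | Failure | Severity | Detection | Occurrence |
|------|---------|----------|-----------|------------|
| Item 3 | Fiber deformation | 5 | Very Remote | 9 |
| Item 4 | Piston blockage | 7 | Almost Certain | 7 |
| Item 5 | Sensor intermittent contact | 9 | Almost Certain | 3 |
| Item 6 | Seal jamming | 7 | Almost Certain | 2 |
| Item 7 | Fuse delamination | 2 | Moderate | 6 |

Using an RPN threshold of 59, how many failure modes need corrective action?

RPN = Severity × Occurrence × Detection:
  Item 3: 5 × 9 × 9 = 405
  Item 4: 7 × 7 × 2 = 98
  Item 5: 9 × 3 × 2 = 54
  Item 6: 7 × 2 × 2 = 28
  Item 7: 2 × 6 × 6 = 72
Modes with RPN ≥ 59: Item 3 (405), Item 4 (98), Item 7 (72) → 3.

3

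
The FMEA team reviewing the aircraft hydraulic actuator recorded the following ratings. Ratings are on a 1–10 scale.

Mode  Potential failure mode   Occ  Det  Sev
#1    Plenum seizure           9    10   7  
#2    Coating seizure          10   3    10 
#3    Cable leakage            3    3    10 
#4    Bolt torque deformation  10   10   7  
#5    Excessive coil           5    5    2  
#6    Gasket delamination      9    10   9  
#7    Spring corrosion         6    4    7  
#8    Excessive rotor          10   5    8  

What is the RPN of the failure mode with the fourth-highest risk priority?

RPN = Severity × Occurrence × Detection:
  #1: 7 × 9 × 10 = 630
  #2: 10 × 10 × 3 = 300
  #3: 10 × 3 × 3 = 90
  #4: 7 × 10 × 10 = 700
  #5: 2 × 5 × 5 = 50
  #6: 9 × 9 × 10 = 810
  #7: 7 × 6 × 4 = 168
  #8: 8 × 10 × 5 = 400
Sorted descending: 810, 700, 630, 400, 300, 168, 90, 50.
The fourth-highest RPN is 400 (#8).

400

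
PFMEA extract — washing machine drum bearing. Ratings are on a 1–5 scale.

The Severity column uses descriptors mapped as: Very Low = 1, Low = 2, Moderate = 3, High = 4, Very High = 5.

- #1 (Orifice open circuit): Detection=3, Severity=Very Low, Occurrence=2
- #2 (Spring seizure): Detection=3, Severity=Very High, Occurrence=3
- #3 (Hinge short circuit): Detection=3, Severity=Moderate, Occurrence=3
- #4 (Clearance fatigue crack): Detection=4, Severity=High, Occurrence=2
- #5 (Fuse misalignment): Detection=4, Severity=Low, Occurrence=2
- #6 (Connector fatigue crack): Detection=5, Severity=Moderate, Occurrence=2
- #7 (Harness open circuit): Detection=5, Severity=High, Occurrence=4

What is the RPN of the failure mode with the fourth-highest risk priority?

30

RPN = Severity × Occurrence × Detection:
  #1: 1 × 2 × 3 = 6
  #2: 5 × 3 × 3 = 45
  #3: 3 × 3 × 3 = 27
  #4: 4 × 2 × 4 = 32
  #5: 2 × 2 × 4 = 16
  #6: 3 × 2 × 5 = 30
  #7: 4 × 4 × 5 = 80
Sorted descending: 80, 45, 32, 30, 27, 16, 6.
The fourth-highest RPN is 30 (#6).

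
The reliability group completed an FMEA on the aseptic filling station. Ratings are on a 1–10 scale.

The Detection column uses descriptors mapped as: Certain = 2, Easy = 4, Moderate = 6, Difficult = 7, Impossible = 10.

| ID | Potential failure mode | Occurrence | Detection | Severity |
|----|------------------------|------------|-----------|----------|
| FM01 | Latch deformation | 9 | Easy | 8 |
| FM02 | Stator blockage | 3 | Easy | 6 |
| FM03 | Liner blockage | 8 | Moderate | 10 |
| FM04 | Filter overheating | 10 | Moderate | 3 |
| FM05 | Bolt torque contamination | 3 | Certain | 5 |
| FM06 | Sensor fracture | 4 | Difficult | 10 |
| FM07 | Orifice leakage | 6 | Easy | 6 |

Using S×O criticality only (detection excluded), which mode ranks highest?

FM03

Criticality = Severity × Occurrence:
  FM01: 8 × 9 = 72
  FM02: 6 × 3 = 18
  FM03: 10 × 8 = 80
  FM04: 3 × 10 = 30
  FM05: 5 × 3 = 15
  FM06: 10 × 4 = 40
  FM07: 6 × 6 = 36
Highest criticality is 80 → FM03.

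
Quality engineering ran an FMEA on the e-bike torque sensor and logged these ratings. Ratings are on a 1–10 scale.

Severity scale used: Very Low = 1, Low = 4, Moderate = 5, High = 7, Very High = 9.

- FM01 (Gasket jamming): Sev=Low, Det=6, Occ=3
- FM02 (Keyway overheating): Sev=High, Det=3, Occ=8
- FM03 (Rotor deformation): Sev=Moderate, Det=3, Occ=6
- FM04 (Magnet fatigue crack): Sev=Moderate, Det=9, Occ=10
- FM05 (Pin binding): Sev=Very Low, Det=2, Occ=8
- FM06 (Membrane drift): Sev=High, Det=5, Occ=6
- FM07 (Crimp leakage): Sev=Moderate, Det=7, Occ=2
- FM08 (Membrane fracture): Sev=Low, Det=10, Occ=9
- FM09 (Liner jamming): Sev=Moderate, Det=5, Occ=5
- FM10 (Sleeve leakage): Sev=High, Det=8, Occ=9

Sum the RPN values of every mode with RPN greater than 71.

1979

RPN = Severity × Occurrence × Detection:
  FM01: 4 × 3 × 6 = 72
  FM02: 7 × 8 × 3 = 168
  FM03: 5 × 6 × 3 = 90
  FM04: 5 × 10 × 9 = 450
  FM05: 1 × 8 × 2 = 16
  FM06: 7 × 6 × 5 = 210
  FM07: 5 × 2 × 7 = 70
  FM08: 4 × 9 × 10 = 360
  FM09: 5 × 5 × 5 = 125
  FM10: 7 × 9 × 8 = 504
RPN > 71: FM01 (72), FM02 (168), FM03 (90), FM04 (450), FM06 (210), FM08 (360), FM09 (125), FM10 (504).
Sum: 72 + 168 + 90 + 450 + 210 + 360 + 125 + 504 = 1979.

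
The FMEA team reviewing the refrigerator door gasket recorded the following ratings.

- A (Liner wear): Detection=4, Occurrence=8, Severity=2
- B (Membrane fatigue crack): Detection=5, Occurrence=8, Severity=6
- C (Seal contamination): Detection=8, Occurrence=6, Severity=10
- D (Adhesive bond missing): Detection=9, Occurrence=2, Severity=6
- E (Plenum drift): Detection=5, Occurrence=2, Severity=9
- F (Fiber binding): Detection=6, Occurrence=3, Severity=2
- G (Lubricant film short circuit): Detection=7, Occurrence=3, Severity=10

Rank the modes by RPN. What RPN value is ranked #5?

RPN = Severity × Occurrence × Detection:
  A: 2 × 8 × 4 = 64
  B: 6 × 8 × 5 = 240
  C: 10 × 6 × 8 = 480
  D: 6 × 2 × 9 = 108
  E: 9 × 2 × 5 = 90
  F: 2 × 3 × 6 = 36
  G: 10 × 3 × 7 = 210
Sorted descending: 480, 240, 210, 108, 90, 64, 36.
The fifth-highest RPN is 90 (E).

90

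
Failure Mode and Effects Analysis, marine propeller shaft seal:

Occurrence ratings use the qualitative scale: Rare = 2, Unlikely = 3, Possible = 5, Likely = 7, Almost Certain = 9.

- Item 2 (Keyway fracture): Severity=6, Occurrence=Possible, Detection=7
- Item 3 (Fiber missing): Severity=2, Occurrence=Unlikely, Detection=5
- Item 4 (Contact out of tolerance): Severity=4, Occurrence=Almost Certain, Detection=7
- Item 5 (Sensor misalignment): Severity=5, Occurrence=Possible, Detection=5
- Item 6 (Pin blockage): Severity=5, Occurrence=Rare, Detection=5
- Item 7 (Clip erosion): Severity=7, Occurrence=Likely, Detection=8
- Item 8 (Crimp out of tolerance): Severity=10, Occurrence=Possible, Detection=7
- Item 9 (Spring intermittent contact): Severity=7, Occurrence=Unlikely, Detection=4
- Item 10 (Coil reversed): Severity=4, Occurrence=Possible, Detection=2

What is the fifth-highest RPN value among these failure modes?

125

RPN = Severity × Occurrence × Detection:
  Item 2: 6 × 5 × 7 = 210
  Item 3: 2 × 3 × 5 = 30
  Item 4: 4 × 9 × 7 = 252
  Item 5: 5 × 5 × 5 = 125
  Item 6: 5 × 2 × 5 = 50
  Item 7: 7 × 7 × 8 = 392
  Item 8: 10 × 5 × 7 = 350
  Item 9: 7 × 3 × 4 = 84
  Item 10: 4 × 5 × 2 = 40
Sorted descending: 392, 350, 252, 210, 125, 84, 50, 40, 30.
The fifth-highest RPN is 125 (Item 5).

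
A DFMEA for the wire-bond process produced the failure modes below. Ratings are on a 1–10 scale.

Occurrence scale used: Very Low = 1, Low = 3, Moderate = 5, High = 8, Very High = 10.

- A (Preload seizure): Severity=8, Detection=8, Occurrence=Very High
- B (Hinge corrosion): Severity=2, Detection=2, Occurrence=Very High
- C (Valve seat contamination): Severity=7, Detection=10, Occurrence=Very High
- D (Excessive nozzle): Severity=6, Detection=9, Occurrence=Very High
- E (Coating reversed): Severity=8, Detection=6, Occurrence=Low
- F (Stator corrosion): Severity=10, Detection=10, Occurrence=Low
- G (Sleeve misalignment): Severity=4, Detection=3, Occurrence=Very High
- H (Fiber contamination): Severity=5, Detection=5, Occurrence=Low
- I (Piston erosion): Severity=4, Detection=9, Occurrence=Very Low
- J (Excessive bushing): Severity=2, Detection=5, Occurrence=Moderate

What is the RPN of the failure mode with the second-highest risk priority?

RPN = Severity × Occurrence × Detection:
  A: 8 × 10 × 8 = 640
  B: 2 × 10 × 2 = 40
  C: 7 × 10 × 10 = 700
  D: 6 × 10 × 9 = 540
  E: 8 × 3 × 6 = 144
  F: 10 × 3 × 10 = 300
  G: 4 × 10 × 3 = 120
  H: 5 × 3 × 5 = 75
  I: 4 × 1 × 9 = 36
  J: 2 × 5 × 5 = 50
Sorted descending: 700, 640, 540, 300, 144, 120, 75, 50, 40, 36.
The second-highest RPN is 640 (A).

640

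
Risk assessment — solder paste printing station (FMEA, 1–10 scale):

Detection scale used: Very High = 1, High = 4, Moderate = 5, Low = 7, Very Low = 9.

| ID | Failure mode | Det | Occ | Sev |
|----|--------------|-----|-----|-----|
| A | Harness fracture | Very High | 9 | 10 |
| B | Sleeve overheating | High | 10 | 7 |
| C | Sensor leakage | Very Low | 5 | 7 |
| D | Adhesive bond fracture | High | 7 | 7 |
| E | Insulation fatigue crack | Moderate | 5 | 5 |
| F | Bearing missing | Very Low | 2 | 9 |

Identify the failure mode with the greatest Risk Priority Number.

RPN = Severity × Occurrence × Detection:
  A: 10 × 9 × 1 = 90
  B: 7 × 10 × 4 = 280
  C: 7 × 5 × 9 = 315
  D: 7 × 7 × 4 = 196
  E: 5 × 5 × 5 = 125
  F: 9 × 2 × 9 = 162
Highest RPN is 315 → C.

C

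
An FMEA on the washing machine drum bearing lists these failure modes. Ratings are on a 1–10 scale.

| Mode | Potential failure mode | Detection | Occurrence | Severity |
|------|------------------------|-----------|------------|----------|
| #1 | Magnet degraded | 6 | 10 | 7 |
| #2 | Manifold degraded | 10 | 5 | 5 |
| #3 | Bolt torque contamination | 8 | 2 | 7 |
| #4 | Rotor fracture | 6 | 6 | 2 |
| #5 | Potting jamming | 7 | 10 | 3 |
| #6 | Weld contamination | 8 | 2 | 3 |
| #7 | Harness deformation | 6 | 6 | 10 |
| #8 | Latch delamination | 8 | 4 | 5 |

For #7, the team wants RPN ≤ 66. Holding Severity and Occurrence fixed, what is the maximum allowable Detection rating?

#7: S=10, O=6, D=6 → current RPN = 360.
Fixed product = 60. Need 60 × D ≤ 66, so D ≤ 66/60 = 1.10.
Maximum integer Detection rating = 1 (gives RPN 60; D=2 would give 120 > 66).

1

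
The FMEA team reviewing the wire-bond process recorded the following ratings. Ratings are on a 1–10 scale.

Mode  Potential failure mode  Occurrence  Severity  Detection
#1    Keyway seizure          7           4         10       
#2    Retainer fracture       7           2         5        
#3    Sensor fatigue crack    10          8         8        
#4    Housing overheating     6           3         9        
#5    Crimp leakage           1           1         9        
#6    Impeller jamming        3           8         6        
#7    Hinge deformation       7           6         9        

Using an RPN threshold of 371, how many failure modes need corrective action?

RPN = Severity × Occurrence × Detection:
  #1: 4 × 7 × 10 = 280
  #2: 2 × 7 × 5 = 70
  #3: 8 × 10 × 8 = 640
  #4: 3 × 6 × 9 = 162
  #5: 1 × 1 × 9 = 9
  #6: 8 × 3 × 6 = 144
  #7: 6 × 7 × 9 = 378
Modes with RPN ≥ 371: #3 (640), #7 (378) → 2.

2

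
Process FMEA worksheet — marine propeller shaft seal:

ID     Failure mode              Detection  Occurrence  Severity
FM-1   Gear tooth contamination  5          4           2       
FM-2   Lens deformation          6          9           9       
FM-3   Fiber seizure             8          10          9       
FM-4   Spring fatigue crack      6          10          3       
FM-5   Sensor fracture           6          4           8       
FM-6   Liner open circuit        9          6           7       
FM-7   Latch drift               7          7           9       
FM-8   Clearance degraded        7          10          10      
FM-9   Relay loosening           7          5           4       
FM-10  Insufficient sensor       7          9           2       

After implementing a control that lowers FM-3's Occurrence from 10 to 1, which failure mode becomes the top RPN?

RPN = Severity × Occurrence × Detection:
  FM-1: 2 × 4 × 5 = 40
  FM-2: 9 × 9 × 6 = 486
  FM-3: 9 × 10 × 8 = 720
  FM-4: 3 × 10 × 6 = 180
  FM-5: 8 × 4 × 6 = 192
  FM-6: 7 × 6 × 9 = 378
  FM-7: 9 × 7 × 7 = 441
  FM-8: 10 × 10 × 7 = 700
  FM-9: 4 × 5 × 7 = 140
  FM-10: 2 × 9 × 7 = 126
After action: FM-3 → 9 × 1 × 8 = 72.
Revised RPNs: FM-8=700, FM-2=486, FM-7=441, FM-6=378, FM-5=192, FM-4=180, FM-9=140, FM-10=126, FM-3=72, FM-1=40.
Highest is now FM-8 (700).

FM-8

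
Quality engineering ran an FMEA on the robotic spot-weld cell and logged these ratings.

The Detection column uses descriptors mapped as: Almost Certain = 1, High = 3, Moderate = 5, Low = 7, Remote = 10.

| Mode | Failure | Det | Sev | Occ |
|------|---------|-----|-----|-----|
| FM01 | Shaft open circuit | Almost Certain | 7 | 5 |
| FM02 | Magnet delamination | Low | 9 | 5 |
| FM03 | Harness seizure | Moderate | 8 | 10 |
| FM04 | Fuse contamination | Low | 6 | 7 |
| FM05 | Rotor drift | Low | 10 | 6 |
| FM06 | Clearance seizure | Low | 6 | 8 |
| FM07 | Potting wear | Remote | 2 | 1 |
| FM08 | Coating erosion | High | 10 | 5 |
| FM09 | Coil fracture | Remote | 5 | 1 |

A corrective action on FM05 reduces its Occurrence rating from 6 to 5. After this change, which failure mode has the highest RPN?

RPN = Severity × Occurrence × Detection:
  FM01: 7 × 5 × 1 = 35
  FM02: 9 × 5 × 7 = 315
  FM03: 8 × 10 × 5 = 400
  FM04: 6 × 7 × 7 = 294
  FM05: 10 × 6 × 7 = 420
  FM06: 6 × 8 × 7 = 336
  FM07: 2 × 1 × 10 = 20
  FM08: 10 × 5 × 3 = 150
  FM09: 5 × 1 × 10 = 50
After action: FM05 → 10 × 5 × 7 = 350.
Revised RPNs: FM03=400, FM05=350, FM06=336, FM02=315, FM04=294, FM08=150, FM09=50, FM01=35, FM07=20.
Highest is now FM03 (400).

FM03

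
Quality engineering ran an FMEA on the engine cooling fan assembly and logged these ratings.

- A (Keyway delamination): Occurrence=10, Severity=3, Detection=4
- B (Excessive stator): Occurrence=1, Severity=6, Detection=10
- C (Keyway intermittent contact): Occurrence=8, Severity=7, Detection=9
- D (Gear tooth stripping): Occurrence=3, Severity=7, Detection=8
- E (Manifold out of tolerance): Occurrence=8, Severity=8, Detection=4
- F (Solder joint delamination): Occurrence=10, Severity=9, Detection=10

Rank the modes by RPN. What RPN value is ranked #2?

504

RPN = Severity × Occurrence × Detection:
  A: 3 × 10 × 4 = 120
  B: 6 × 1 × 10 = 60
  C: 7 × 8 × 9 = 504
  D: 7 × 3 × 8 = 168
  E: 8 × 8 × 4 = 256
  F: 9 × 10 × 10 = 900
Sorted descending: 900, 504, 256, 168, 120, 60.
The second-highest RPN is 504 (C).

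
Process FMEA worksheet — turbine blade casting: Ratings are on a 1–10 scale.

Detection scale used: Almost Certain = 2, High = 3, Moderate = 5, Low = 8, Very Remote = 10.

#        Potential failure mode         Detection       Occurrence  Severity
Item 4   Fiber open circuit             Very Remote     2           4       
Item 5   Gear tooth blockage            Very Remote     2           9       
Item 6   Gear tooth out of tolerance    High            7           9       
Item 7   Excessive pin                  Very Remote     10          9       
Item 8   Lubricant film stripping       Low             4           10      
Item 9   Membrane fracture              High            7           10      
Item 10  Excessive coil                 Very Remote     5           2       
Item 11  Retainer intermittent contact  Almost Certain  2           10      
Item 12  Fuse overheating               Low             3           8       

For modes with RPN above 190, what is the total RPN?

RPN = Severity × Occurrence × Detection:
  Item 4: 4 × 2 × 10 = 80
  Item 5: 9 × 2 × 10 = 180
  Item 6: 9 × 7 × 3 = 189
  Item 7: 9 × 10 × 10 = 900
  Item 8: 10 × 4 × 8 = 320
  Item 9: 10 × 7 × 3 = 210
  Item 10: 2 × 5 × 10 = 100
  Item 11: 10 × 2 × 2 = 40
  Item 12: 8 × 3 × 8 = 192
RPN > 190: Item 7 (900), Item 8 (320), Item 9 (210), Item 12 (192).
Sum: 900 + 320 + 210 + 192 = 1622.

1622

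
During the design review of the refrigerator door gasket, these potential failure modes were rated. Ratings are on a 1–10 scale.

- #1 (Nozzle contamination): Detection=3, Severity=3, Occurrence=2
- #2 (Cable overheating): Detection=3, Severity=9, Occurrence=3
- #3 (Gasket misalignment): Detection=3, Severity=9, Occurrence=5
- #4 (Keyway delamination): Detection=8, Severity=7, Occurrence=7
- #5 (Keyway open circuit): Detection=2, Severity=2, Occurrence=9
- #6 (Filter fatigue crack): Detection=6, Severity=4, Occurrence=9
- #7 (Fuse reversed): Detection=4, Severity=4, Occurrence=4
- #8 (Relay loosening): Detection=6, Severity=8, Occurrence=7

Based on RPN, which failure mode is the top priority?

#4

RPN = Severity × Occurrence × Detection:
  #1: 3 × 2 × 3 = 18
  #2: 9 × 3 × 3 = 81
  #3: 9 × 5 × 3 = 135
  #4: 7 × 7 × 8 = 392
  #5: 2 × 9 × 2 = 36
  #6: 4 × 9 × 6 = 216
  #7: 4 × 4 × 4 = 64
  #8: 8 × 7 × 6 = 336
Highest RPN is 392 → #4.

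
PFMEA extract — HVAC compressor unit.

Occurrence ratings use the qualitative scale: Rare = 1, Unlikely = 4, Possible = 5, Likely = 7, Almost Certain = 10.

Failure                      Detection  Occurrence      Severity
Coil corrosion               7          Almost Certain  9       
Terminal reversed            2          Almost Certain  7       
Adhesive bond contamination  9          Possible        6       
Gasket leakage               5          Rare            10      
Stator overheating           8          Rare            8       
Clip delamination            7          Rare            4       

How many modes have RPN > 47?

5

RPN = Severity × Occurrence × Detection:
  Coil corrosion: 9 × 10 × 7 = 630
  Terminal reversed: 7 × 10 × 2 = 140
  Adhesive bond contamination: 6 × 5 × 9 = 270
  Gasket leakage: 10 × 1 × 5 = 50
  Stator overheating: 8 × 1 × 8 = 64
  Clip delamination: 4 × 1 × 7 = 28
Modes with RPN > 47: Coil corrosion (630), Terminal reversed (140), Adhesive bond contamination (270), Gasket leakage (50), Stator overheating (64) → 5.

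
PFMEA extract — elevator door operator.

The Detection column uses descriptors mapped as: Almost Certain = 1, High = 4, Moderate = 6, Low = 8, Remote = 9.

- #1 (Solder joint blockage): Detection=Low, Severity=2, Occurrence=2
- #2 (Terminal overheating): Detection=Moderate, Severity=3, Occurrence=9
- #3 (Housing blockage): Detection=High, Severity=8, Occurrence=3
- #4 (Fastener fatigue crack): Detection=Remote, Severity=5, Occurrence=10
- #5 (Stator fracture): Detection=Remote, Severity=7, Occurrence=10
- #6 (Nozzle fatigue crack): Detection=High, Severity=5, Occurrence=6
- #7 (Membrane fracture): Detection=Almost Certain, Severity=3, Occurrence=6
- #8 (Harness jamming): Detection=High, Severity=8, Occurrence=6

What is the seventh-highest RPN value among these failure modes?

32

RPN = Severity × Occurrence × Detection:
  #1: 2 × 2 × 8 = 32
  #2: 3 × 9 × 6 = 162
  #3: 8 × 3 × 4 = 96
  #4: 5 × 10 × 9 = 450
  #5: 7 × 10 × 9 = 630
  #6: 5 × 6 × 4 = 120
  #7: 3 × 6 × 1 = 18
  #8: 8 × 6 × 4 = 192
Sorted descending: 630, 450, 192, 162, 120, 96, 32, 18.
The seventh-highest RPN is 32 (#1).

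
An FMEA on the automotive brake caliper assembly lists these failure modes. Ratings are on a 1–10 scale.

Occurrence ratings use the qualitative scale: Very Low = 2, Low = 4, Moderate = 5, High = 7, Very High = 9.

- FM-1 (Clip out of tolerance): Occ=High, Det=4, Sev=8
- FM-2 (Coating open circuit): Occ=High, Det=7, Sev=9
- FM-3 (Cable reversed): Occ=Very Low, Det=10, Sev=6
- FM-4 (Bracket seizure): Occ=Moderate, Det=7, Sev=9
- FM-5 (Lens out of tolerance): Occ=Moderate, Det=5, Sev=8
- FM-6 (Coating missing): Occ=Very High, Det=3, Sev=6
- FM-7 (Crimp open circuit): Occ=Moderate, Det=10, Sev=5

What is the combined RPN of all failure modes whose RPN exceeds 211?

1230

RPN = Severity × Occurrence × Detection:
  FM-1: 8 × 7 × 4 = 224
  FM-2: 9 × 7 × 7 = 441
  FM-3: 6 × 2 × 10 = 120
  FM-4: 9 × 5 × 7 = 315
  FM-5: 8 × 5 × 5 = 200
  FM-6: 6 × 9 × 3 = 162
  FM-7: 5 × 5 × 10 = 250
RPN > 211: FM-1 (224), FM-2 (441), FM-4 (315), FM-7 (250).
Sum: 224 + 441 + 315 + 250 = 1230.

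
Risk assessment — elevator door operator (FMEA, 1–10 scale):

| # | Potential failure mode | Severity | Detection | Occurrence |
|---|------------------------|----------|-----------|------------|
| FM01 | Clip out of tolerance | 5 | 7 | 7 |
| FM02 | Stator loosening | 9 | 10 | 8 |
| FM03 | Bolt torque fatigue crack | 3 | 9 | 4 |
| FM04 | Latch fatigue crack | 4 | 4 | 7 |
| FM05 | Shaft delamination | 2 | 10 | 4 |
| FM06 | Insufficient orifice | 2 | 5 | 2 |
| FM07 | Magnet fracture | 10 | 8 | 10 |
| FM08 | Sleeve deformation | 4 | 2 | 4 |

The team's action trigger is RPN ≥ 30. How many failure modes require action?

RPN = Severity × Occurrence × Detection:
  FM01: 5 × 7 × 7 = 245
  FM02: 9 × 8 × 10 = 720
  FM03: 3 × 4 × 9 = 108
  FM04: 4 × 7 × 4 = 112
  FM05: 2 × 4 × 10 = 80
  FM06: 2 × 2 × 5 = 20
  FM07: 10 × 10 × 8 = 800
  FM08: 4 × 4 × 2 = 32
Modes with RPN ≥ 30: FM01 (245), FM02 (720), FM03 (108), FM04 (112), FM05 (80), FM07 (800), FM08 (32) → 7.

7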